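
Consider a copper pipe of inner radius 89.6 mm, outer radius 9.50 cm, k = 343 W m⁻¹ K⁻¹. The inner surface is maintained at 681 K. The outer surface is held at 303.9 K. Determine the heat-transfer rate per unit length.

Q' = 13900 kW/m

Q' = 2πk·ΔT/ln(r₂/r₁) = 2π × 343 × 377.1 / ln(0.0950/0.0896) = 1.39×10^7 W/m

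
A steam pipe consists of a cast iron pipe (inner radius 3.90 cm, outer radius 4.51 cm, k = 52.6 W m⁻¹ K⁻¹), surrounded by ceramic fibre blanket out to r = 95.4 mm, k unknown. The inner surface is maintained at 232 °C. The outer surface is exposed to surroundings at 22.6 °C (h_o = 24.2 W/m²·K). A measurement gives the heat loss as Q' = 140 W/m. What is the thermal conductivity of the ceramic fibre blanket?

k = 0.0836 W/m·K

ΣR = ΔT/Q' = |232 − 22.6|/140 = 1.496 m·K/W
Known resistances:
  R'_cast iron = ln(0.0451/0.0390)/(2πk) = 0.1453/(2π·52.6) = 4.397×10^-4 m·K/W
  R'_conv,out = 1/(2πr h) = 1/(2π·0.0954·24.2) = 0.06894 m·K/W
R_ceramic fibre blanket = ΣR − ΣR_known = 1.496 − 0.06938 = 1.427 m·K/W
ln(r₂/r₁)/(2πk) = 1.427 ⇒ k = 0.7492/(2π·1.427) = 0.0836 W/m·K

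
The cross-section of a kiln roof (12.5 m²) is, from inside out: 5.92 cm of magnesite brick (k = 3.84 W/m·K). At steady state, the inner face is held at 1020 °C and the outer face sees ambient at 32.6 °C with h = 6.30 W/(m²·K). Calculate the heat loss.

Treat each layer as a resistance in series:
  R_magnesite brick = L/(kA) = 0.0592/(3.84·12.5) = 0.001233 K/W
  R_conv,out = 1/(hA) = 1/(6.30·12.5) = 0.01270 K/W
ΣR = 0.001233 + 0.01270 = 0.01393 K/W
Q = ΔT/ΣR = (1020 °C − 32.6 °C)/0.01393 = 70900 W

Q = 70900 W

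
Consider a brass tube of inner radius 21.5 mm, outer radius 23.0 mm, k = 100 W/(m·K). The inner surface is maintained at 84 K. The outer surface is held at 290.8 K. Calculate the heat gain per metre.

Q' = 1930 kW/m

Q' = 2πk·ΔT/ln(r₂/r₁) = 2π × 100 × 206.8 / ln(0.0230/0.0215) = 1.93×10^6 W/m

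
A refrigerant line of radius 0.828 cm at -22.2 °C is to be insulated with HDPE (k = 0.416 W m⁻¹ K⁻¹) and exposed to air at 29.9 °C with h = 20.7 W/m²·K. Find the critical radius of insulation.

r_cr = 2.01 cm

For a cylinder, r_cr = k_ins/h = 0.416/20.7 = 0.0201 m = 2.01 cm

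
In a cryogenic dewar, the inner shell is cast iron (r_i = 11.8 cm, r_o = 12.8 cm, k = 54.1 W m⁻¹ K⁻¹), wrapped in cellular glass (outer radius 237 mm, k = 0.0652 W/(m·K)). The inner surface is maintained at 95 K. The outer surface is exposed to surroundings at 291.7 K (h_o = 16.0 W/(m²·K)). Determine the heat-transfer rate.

Resistance network (inner→outer):
  R_cast iron = (1/0.118 − 1/0.128)/(4πk) = 0.6621/(4π·54.1) = 9.739×10^-4 K/W
  R_cellular glass = (1/0.128 − 1/0.237)/(4πk) = 3.593/(4π·0.0652) = 4.385 K/W
  R_conv,out = 1/(4πr²h) = 1/(4π·0.237²·16.0) = 0.08855 K/W
ΣR = 9.739×10^-4 + 4.385 + 0.08855 = 4.475 K/W
Q = ΔT/ΣR = (95 K − 291.7 K)/4.475 = -44.0 W
(Negative Q ⇒ heat flows inward; heat gain = 44.0 W.)

Q = 44.0 W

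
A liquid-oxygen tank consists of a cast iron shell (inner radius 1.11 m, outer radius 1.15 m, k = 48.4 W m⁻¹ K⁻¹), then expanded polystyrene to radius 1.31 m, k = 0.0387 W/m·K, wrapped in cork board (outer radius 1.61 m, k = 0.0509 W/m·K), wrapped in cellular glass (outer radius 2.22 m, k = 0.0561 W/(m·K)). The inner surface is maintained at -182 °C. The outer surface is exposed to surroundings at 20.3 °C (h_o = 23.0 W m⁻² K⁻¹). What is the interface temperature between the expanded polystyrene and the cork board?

T = -117 °C

Treat each layer as a resistance in series:
  R_cast iron = (1/1.11 − 1/1.15)/(4πk) = 0.03134/(4π·48.4) = 5.152×10^-5 K/W
  R_expanded polystyrene = (1/1.15 − 1/1.31)/(4πk) = 0.1062/(4π·0.0387) = 0.2184 K/W
  R_cork board = (1/1.31 − 1/1.61)/(4πk) = 0.1422/(4π·0.0509) = 0.2224 K/W
  R_cellular glass = (1/1.61 − 1/2.22)/(4πk) = 0.1707/(4π·0.0561) = 0.2421 K/W
  R_conv,out = 1/(4πr²h) = 1/(4π·2.22²·23.0) = 7.020×10^-4 K/W
ΣR = 5.152×10^-5 + 0.2184 + 0.2224 + 0.2421 + 7.020×10^-4 = 0.6837 K/W
Q = ΔT/ΣR = (-182 °C − 20.3 °C)/0.6837 = -295.9 W
From the inner boundary to the expanded polystyrene/cork board interface, ΣR_partial = 0.2185 K/W.
T_interface = T_in − Q·ΣR_partial = -182 °C − (-295.9)(0.2185) = -117 °C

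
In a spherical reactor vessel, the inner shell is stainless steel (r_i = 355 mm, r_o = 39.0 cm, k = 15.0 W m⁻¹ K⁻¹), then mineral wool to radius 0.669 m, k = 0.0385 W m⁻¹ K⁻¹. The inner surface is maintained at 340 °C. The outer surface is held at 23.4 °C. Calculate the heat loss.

Series thermal resistances, inner to outer:
  R_stainless steel = (1/0.355 − 1/0.390)/(4πk) = 0.2528/(4π·15.0) = 0.001341 K/W
  R_mineral wool = (1/0.390 − 1/0.669)/(4πk) = 1.069/(4π·0.0385) = 2.210 K/W
ΣR = 0.001341 + 2.210 = 2.211 K/W
Q = ΔT/ΣR = (340 °C − 23.4 °C)/2.211 = 143 W

Q = 143 W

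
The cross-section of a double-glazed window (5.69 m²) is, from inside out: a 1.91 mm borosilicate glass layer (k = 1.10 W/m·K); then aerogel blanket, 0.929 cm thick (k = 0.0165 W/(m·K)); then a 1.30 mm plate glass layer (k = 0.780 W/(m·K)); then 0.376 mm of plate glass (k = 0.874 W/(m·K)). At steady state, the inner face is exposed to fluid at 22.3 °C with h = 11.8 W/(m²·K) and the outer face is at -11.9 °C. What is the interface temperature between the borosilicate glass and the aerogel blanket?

T = 17.8 °C

Series thermal resistances, inner to outer:
  R_conv,in = 1/(hA) = 1/(11.8·5.69) = 0.01489 K/W
  R_borosilicate glass = L/(kA) = 0.00191/(1.10·5.69) = 3.052×10^-4 K/W
  R_aerogel blanket = L/(kA) = 0.00929/(0.0165·5.69) = 0.09895 K/W
  R_plate glass = L/(kA) = 0.00130/(0.780·5.69) = 2.929×10^-4 K/W
  R_plate glass = L/(kA) = 3.76×10^-4/(0.874·5.69) = 7.561×10^-5 K/W
ΣR = 0.01489 + 3.052×10^-4 + 0.09895 + 2.929×10^-4 + 7.561×10^-5 = 0.1145 K/W
Q = ΔT/ΣR = (22.3 °C − -11.9 °C)/0.1145 = 298.7 W
From the inner boundary to the borosilicate glass/aerogel blanket interface, ΣR_partial = 0.01520 K/W.
T_interface = T_in − Q·ΣR_partial = 22.3 °C − (298.7)(0.01520) = 17.8 °C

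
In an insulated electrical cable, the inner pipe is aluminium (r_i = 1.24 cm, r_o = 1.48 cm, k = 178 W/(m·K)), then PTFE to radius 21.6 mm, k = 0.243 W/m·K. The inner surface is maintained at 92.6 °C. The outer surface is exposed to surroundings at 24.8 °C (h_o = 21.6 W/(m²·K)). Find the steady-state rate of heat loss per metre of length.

Q' = 115 W/m

Treat each layer as a resistance in series:
  R'_aluminium = ln(0.0148/0.0124)/(2πk) = 0.1769/(2π·178) = 1.582×10^-4 m·K/W
  R'_PTFE = ln(0.0216/0.0148)/(2πk) = 0.3781/(2π·0.243) = 0.2476 m·K/W
  R'_conv,out = 1/(2πr h) = 1/(2π·0.0216·21.6) = 0.3411 m·K/W
ΣR = 1.582×10^-4 + 0.2476 + 0.3411 = 0.5889 m·K/W
Q' = ΔT/ΣR = (92.6 °C − 24.8 °C)/0.5889 = 115 W/m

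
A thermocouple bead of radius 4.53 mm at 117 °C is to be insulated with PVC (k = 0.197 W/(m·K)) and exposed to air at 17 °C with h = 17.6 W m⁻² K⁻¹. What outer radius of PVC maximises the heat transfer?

For a sphere, r_cr = 2k_ins/h = 2·0.197/17.6 = 0.0224 m = 2.24 cm

r_cr = 2.24 cm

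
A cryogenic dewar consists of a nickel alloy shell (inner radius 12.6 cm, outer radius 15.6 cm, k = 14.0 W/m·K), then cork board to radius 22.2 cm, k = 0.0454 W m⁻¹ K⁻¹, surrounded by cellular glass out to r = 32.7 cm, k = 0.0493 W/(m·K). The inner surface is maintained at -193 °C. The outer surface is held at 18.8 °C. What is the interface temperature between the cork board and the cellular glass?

Series thermal resistances, inner to outer:
  R_nickel alloy = (1/0.126 − 1/0.156)/(4πk) = 1.526/(4π·14.0) = 0.008675 K/W
  R_cork board = (1/0.156 − 1/0.222)/(4πk) = 1.906/(4π·0.0454) = 3.340 K/W
  R_cellular glass = (1/0.222 − 1/0.327)/(4πk) = 1.446/(4π·0.0493) = 2.335 K/W
ΣR = 0.008675 + 3.340 + 2.335 = 5.684 K/W
Q = ΔT/ΣR = (-193 °C − 18.8 °C)/5.684 = -37.26 W
From the inner boundary to the cork board/cellular glass interface, ΣR_partial = 3.349 K/W.
T_interface = T_in − Q·ΣR_partial = -193 °C − (-37.26)(3.349) = -68.2 °C

T = -68.2 °C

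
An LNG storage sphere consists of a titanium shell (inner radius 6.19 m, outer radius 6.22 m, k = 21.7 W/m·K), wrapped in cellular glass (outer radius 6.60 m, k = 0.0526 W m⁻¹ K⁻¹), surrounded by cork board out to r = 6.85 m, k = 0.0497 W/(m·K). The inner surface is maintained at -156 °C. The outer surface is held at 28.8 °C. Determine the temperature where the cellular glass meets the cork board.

T = -42.8 °C

Series thermal resistances, inner to outer:
  R_titanium = (1/6.19 − 1/6.22)/(4πk) = 7.792×10^-4/(4π·21.7) = 2.857×10^-6 K/W
  R_cellular glass = (1/6.22 − 1/6.60)/(4πk) = 0.009257/(4π·0.0526) = 0.01400 K/W
  R_cork board = (1/6.60 − 1/6.85)/(4πk) = 0.005530/(4π·0.0497) = 0.008854 K/W
ΣR = 2.857×10^-6 + 0.01400 + 0.008854 = 0.02286 K/W
Q = ΔT/ΣR = (-156 °C − 28.8 °C)/0.02286 = -8084 W
From the inner boundary to the cellular glass/cork board interface, ΣR_partial = 0.01400 K/W.
T_interface = T_in − Q·ΣR_partial = -156 °C − (-8084)(0.01400) = -42.8 °C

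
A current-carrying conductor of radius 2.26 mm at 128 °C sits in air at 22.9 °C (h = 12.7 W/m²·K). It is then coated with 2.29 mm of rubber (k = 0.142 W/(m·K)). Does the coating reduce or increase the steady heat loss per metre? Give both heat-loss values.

Critical radius for a cylinder: r_cr = k/h = 0.0112 m = 1.12 cm.
Outer radius after coating: r₂ = 0.00226 + 0.00229 = 0.00455 m.
Since r₁ < r_cr and r₂ ≤ r_cr, the coating moves toward the maximum at r_cr — heat loss rises.
Bare: R = 1/(2πr₁h) = 5.545 m·K/W; Q = 105.1/5.545 = 19.0 W/m.
Coated: R = R_cond + R_conv = 3.539 m·K/W; Q = 105.1/3.539 = 29.7 W/m.

increases: 19.0 → 29.7 W/m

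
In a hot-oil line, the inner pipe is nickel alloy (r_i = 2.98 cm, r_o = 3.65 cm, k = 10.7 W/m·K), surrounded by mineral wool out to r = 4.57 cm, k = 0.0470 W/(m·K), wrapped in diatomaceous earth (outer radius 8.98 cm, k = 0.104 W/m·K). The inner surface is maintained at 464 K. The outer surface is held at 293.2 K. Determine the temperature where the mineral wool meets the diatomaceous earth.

T = 391 K

Series thermal resistances, inner to outer:
  R'_nickel alloy = ln(0.0365/0.0298)/(2πk) = 0.2028/(2π·10.7) = 0.003017 m·K/W
  R'_mineral wool = ln(0.0457/0.0365)/(2πk) = 0.2248/(2π·0.0470) = 0.7612 m·K/W
  R'_diatomaceous earth = ln(0.0898/0.0457)/(2πk) = 0.6755/(2π·0.104) = 1.034 m·K/W
ΣR = 0.003017 + 0.7612 + 1.034 = 1.798 m·K/W
Q' = ΔT/ΣR = (464 K − 293.2 K)/1.798 = 94.99 W/m
From the inner boundary to the mineral wool/diatomaceous earth interface, ΣR_partial = 0.7642 m·K/W.
T_interface = T_in − Q'·ΣR_partial = 464 K − (94.99)(0.7642) = 391 K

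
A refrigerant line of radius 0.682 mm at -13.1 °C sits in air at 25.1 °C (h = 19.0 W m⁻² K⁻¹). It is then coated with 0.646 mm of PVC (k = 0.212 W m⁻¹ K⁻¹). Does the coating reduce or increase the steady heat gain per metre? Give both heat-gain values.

increases: 3.11 → 5.61 W/m

Critical radius for a cylinder: r_cr = k/h = 0.0112 m = 1.12 cm.
Outer radius after coating: r₂ = 6.82×10^-4 + 6.46×10^-4 = 0.001328 m.
Since r₁ < r_cr and r₂ ≤ r_cr, the coating moves toward the maximum at r_cr — heat gain rises.
Bare: R = 1/(2πr₁h) = 12.28 m·K/W; Q = 38.2/12.28 = 3.11 W/m.
Coated: R = R_cond + R_conv = 6.808 m·K/W; Q = 38.2/6.808 = 5.61 W/m.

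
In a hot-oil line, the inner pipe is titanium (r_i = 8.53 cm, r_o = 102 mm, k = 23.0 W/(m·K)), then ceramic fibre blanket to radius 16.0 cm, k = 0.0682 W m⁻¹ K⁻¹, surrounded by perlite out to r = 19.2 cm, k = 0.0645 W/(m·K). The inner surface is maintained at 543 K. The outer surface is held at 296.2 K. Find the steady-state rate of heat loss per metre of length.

Q' = 164 W/m

Resistance network (inner→outer):
  R'_titanium = ln(0.102/0.0853)/(2πk) = 0.1788/(2π·23.0) = 0.001237 m·K/W
  R'_ceramic fibre blanket = ln(0.160/0.102)/(2πk) = 0.4502/(2π·0.0682) = 1.051 m·K/W
  R'_perlite = ln(0.192/0.160)/(2πk) = 0.1823/(2π·0.0645) = 0.4499 m·K/W
ΣR = 0.001237 + 1.051 + 0.4499 = 1.502 m·K/W
Q' = ΔT/ΣR = (543 K − 296.2 K)/1.502 = 164 W/m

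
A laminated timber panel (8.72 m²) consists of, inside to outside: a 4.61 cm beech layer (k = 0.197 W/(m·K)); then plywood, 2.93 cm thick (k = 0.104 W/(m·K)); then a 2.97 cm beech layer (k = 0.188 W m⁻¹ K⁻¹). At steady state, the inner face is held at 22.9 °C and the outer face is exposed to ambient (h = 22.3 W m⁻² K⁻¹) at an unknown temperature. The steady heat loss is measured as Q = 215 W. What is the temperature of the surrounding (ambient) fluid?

T_out = 5.18 °C

Series resistances:
  R_beech = L/(kA) = 0.0461/(0.197·8.72) = 0.02684 K/W
  R_plywood = L/(kA) = 0.0293/(0.104·8.72) = 0.03231 K/W
  R_beech = L/(kA) = 0.0297/(0.188·8.72) = 0.01812 K/W
  R_conv,out = 1/(hA) = 1/(22.3·8.72) = 0.005143 K/W
ΣR = 0.08240 K/W
ΔT = Q·ΣR = 215 × 0.08240 = 17.72 K
Heat flows outward, so T_out = T_in − ΔT = 22.9 − 17.72 = 5.18 °C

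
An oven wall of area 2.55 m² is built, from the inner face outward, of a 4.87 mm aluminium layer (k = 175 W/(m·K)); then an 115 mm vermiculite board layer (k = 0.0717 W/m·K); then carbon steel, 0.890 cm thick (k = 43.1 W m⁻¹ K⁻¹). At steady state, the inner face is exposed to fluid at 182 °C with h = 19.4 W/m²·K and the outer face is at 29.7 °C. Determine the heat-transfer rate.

Q = 235 W

Treat each layer as a resistance in series:
  R_conv,in = 1/(hA) = 1/(19.4·2.55) = 0.02021 K/W
  R_aluminium = L/(kA) = 0.00487/(175·2.55) = 1.091×10^-5 K/W
  R_vermiculite board = L/(kA) = 0.115/(0.0717·2.55) = 0.6290 K/W
  R_carbon steel = L/(kA) = 0.00890/(43.1·2.55) = 8.098×10^-5 K/W
ΣR = 0.02021 + 1.091×10^-5 + 0.6290 + 8.098×10^-5 = 0.6493 K/W
Q = ΔT/ΣR = (182 °C − 29.7 °C)/0.6493 = 235 W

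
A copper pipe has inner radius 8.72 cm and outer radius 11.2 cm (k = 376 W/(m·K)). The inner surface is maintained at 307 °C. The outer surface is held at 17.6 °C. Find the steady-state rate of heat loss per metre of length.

Q' = 2πk·ΔT/ln(r₂/r₁) = 2π × 376 × 289.4 / ln(0.112/0.0872) = 2.73×10^6 W/m

Q' = 2730 kW/m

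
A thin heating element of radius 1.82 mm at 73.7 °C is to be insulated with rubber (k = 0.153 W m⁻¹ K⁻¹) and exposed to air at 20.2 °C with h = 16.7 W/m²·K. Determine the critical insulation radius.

For a cylinder, r_cr = k_ins/h = 0.153/16.7 = 0.00916 m = 0.916 cm

r_cr = 0.916 cm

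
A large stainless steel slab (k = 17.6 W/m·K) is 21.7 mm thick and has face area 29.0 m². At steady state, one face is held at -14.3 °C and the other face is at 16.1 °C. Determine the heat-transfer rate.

Q = kA·ΔT/L = 17.6 × 29.0 × |-14.3 °C − 16.1 °C| / 0.0217 = 7.15×10^5 W

Q = 715 kW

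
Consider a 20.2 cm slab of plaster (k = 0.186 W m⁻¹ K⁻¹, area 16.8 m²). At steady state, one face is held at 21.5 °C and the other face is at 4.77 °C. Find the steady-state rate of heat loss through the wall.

Q = kA·ΔT/L = 0.186 × 16.8 × |21.5 °C − 4.77 °C| / 0.202 = 259 W

Q = 259 W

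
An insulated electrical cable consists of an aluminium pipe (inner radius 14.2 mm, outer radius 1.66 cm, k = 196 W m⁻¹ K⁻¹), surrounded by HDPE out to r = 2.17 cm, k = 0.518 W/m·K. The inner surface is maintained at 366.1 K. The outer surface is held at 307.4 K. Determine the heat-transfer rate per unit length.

Series thermal resistances, inner to outer:
  R'_aluminium = ln(0.0166/0.0142)/(2πk) = 0.1562/(2π·196) = 1.268×10^-4 m·K/W
  R'_HDPE = ln(0.0217/0.0166)/(2πk) = 0.2679/(2π·0.518) = 0.08231 m·K/W
ΣR = 1.268×10^-4 + 0.08231 = 0.08244 m·K/W
Q' = ΔT/ΣR = (366.1 K − 307.4 K)/0.08244 = 712 W/m

Q' = 712 W/m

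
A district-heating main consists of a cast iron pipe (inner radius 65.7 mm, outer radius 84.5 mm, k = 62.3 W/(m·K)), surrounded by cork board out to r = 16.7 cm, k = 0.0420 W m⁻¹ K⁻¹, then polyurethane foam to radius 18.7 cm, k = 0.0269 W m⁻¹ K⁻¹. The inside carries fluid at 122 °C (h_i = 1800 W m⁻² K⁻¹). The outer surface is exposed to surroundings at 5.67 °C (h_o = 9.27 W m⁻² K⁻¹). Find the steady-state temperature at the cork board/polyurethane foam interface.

T = 32.1 °C

Resistance network (inner→outer):
  R'_conv,in = 1/(2πr h) = 1/(2π·0.0657·1800) = 0.001346 m·K/W
  R'_cast iron = ln(0.0845/0.0657)/(2πk) = 0.2517/(2π·62.3) = 6.429×10^-4 m·K/W
  R'_cork board = ln(0.167/0.0845)/(2πk) = 0.6812/(2π·0.0420) = 2.582 m·K/W
  R'_polyurethane foam = ln(0.187/0.167)/(2πk) = 0.1131/(2π·0.0269) = 0.6692 m·K/W
  R'_conv,out = 1/(2πr h) = 1/(2π·0.187·9.27) = 0.09181 m·K/W
ΣR = 0.001346 + 6.429×10^-4 + 2.582 + 0.6692 + 0.09181 = 3.345 m·K/W
Q' = ΔT/ΣR = (122 °C − 5.67 °C)/3.345 = 34.78 W/m
From the inner boundary to the cork board/polyurethane foam interface, ΣR_partial = 2.584 m·K/W.
T_interface = T_in − Q'·ΣR_partial = 122 °C − (34.78)(2.584) = 32.1 °C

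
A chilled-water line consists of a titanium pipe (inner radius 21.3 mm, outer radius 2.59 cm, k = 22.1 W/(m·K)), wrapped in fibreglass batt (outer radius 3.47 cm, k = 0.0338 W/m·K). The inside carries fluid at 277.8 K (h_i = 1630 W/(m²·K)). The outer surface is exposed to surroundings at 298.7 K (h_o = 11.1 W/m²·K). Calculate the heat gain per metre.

Q' = 11.6 W/m

Treat each layer as a resistance in series:
  R'_conv,in = 1/(2πr h) = 1/(2π·0.0213·1630) = 0.004584 m·K/W
  R'_titanium = ln(0.0259/0.0213)/(2πk) = 0.1955/(2π·22.1) = 0.001408 m·K/W
  R'_fibreglass batt = ln(0.0347/0.0259)/(2πk) = 0.2925/(2π·0.0338) = 1.377 m·K/W
  R'_conv,out = 1/(2πr h) = 1/(2π·0.0347·11.1) = 0.4132 m·K/W
ΣR = 0.004584 + 0.001408 + 1.377 + 0.4132 = 1.796 m·K/W
Q' = ΔT/ΣR = (277.8 K − 298.7 K)/1.796 = -11.6 W/m
(Negative Q' ⇒ heat flows inward; heat gain = 11.6 W/m.)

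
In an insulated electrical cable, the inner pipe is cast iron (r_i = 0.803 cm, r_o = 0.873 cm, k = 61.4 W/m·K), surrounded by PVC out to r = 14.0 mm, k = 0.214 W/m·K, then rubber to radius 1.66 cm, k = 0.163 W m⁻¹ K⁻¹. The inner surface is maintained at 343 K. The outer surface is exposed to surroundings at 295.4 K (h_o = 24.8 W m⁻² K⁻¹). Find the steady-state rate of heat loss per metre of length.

Resistance network (inner→outer):
  R'_cast iron = ln(0.00873/0.00803)/(2πk) = 0.08358/(2π·61.4) = 2.166×10^-4 m·K/W
  R'_PVC = ln(0.0140/0.00873)/(2πk) = 0.4723/(2π·0.214) = 0.3513 m·K/W
  R'_rubber = ln(0.0166/0.0140)/(2πk) = 0.1703/(2π·0.163) = 0.1663 m·K/W
  R'_conv,out = 1/(2πr h) = 1/(2π·0.0166·24.8) = 0.3866 m·K/W
ΣR = 2.166×10^-4 + 0.3513 + 0.1663 + 0.3866 = 0.9044 m·K/W
Q' = ΔT/ΣR = (343 K − 295.4 K)/0.9044 = 52.6 W/m

Q' = 52.6 W/m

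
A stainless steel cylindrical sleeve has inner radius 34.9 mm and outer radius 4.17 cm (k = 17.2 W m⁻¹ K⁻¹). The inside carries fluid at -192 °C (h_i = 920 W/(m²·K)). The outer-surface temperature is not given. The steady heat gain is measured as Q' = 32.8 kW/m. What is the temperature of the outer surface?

Sum the resistances:
  R'_conv,in = 1/(2πr h) = 1/(2π·0.0349·920) = 0.004957 m·K/W
  R'_stainless steel = ln(0.0417/0.0349)/(2πk) = 0.1780/(2π·17.2) = 0.001647 m·K/W
ΣR = 0.006604 m·K/W
ΔT = Q'·ΣR = 32800 × 0.006604 = 216.6 K
Heat flows inward, so T_out = T_in + ΔT = -192 + 216.6 = 24.6 °C

T_out = 24.6 °C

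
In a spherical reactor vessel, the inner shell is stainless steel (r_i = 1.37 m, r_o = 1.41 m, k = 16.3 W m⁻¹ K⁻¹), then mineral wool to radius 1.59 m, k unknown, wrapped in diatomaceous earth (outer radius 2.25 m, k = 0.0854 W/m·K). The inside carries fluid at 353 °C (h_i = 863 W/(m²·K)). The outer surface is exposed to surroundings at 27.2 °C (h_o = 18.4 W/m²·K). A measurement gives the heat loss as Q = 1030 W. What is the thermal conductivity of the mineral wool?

k = 0.0446 W/m·K

ΣR = ΔT/Q = |353 − 27.2|/1030 = 0.3163 K/W
Known resistances:
  R_conv,in = 1/(4πr²h) = 1/(4π·1.37²·863) = 4.913×10^-5 K/W
  R_stainless steel = (1/1.37 − 1/1.41)/(4πk) = 0.02071/(4π·16.3) = 1.011×10^-4 K/W
  R_diatomaceous earth = (1/1.59 − 1/2.25)/(4πk) = 0.1845/(4π·0.0854) = 0.1719 K/W
  R_conv,out = 1/(4πr²h) = 1/(4π·2.25²·18.4) = 8.543×10^-4 K/W
R_mineral wool = ΣR − ΣR_known = 0.3163 − 0.1729 = 0.1434 K/W
(1/r₁−1/r₂)/(4πk) = 0.1434 ⇒ k = 0.08029/(4π·0.1434) = 0.0446 W/m·K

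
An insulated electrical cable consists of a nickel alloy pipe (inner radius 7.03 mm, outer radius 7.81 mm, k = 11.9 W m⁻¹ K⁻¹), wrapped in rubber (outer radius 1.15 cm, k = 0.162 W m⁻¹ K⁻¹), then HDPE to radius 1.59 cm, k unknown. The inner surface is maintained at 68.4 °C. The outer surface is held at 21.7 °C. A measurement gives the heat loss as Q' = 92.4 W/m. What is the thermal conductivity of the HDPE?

ΣR = ΔT/Q' = |68.4 − 21.7|/92.4 = 0.5054 m·K/W
Known resistances:
  R'_nickel alloy = ln(0.00781/0.00703)/(2πk) = 0.1052/(2π·11.9) = 0.001407 m·K/W
  R'_rubber = ln(0.0115/0.00781)/(2πk) = 0.3869/(2π·0.162) = 0.3801 m·K/W
R_HDPE = ΣR − ΣR_known = 0.5054 − 0.3815 = 0.1239 m·K/W
ln(r₂/r₁)/(2πk) = 0.1239 ⇒ k = 0.3240/(2π·0.1239) = 0.416 W/m·K

k = 0.416 W/m·K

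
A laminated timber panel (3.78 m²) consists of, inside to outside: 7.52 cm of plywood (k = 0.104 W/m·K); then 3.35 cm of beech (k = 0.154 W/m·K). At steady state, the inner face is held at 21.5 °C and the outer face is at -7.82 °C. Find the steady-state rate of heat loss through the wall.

Treat each layer as a resistance in series:
  R_plywood = L/(kA) = 0.0752/(0.104·3.78) = 0.1913 K/W
  R_beech = L/(kA) = 0.0335/(0.154·3.78) = 0.05755 K/W
ΣR = 0.1913 + 0.05755 = 0.2488 K/W
Q = ΔT/ΣR = (21.5 °C − -7.82 °C)/0.2488 = 118 W

Q = 118 W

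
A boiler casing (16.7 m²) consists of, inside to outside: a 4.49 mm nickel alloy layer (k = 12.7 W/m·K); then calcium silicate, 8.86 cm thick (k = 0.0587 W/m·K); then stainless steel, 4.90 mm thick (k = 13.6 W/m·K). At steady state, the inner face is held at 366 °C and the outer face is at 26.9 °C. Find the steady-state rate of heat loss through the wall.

Treat each layer as a resistance in series:
  R_nickel alloy = L/(kA) = 0.00449/(12.7·16.7) = 2.117×10^-5 K/W
  R_calcium silicate = L/(kA) = 0.0886/(0.0587·16.7) = 0.09038 K/W
  R_stainless steel = L/(kA) = 0.00490/(13.6·16.7) = 2.157×10^-5 K/W
ΣR = 2.117×10^-5 + 0.09038 + 2.157×10^-5 = 0.09042 K/W
Q = ΔT/ΣR = (366 °C − 26.9 °C)/0.09042 = 3750 W

Q = 3.75 kW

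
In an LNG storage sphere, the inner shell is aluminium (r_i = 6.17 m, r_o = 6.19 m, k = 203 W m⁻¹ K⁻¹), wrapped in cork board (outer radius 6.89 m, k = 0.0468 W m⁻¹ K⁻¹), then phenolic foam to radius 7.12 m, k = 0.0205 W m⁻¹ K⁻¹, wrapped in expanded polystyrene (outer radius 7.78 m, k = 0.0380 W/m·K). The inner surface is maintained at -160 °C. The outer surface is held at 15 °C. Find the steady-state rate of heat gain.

Q = 2.46 kW

Series thermal resistances, inner to outer:
  R_aluminium = (1/6.17 − 1/6.19)/(4πk) = 5.237×10^-4/(4π·203) = 2.053×10^-7 K/W
  R_cork board = (1/6.19 − 1/6.89)/(4πk) = 0.01641/(4π·0.0468) = 0.02791 K/W
  R_phenolic foam = (1/6.89 − 1/7.12)/(4πk) = 0.004688/(4π·0.0205) = 0.01820 K/W
  R_expanded polystyrene = (1/7.12 − 1/7.78)/(4πk) = 0.01191/(4π·0.0380) = 0.02495 K/W
ΣR = 2.053×10^-7 + 0.02791 + 0.01820 + 0.02495 = 0.07106 K/W
Q = ΔT/ΣR = (-160 °C − 15 °C)/0.07106 = -2460 W
(Negative Q ⇒ heat flows inward; heat gain = 2460 W.)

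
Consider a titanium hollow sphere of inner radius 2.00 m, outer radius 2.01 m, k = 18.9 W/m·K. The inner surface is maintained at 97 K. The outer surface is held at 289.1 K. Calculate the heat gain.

Q = 4πk·ΔT/(1/r₁ − 1/r₂) = 4π × 18.9 × 192.1 / (1/2.00 − 1/2.01) = 1.83×10^7 W

Q = 18300 kW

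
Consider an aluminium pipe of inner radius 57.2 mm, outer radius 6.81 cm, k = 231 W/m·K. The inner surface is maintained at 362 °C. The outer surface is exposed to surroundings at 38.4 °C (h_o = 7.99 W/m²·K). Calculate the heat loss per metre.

Treat each layer as a resistance in series:
  R'_aluminium = ln(0.0681/0.0572)/(2πk) = 0.1744/(2π·231) = 1.202×10^-4 m·K/W
  R'_conv,out = 1/(2πr h) = 1/(2π·0.0681·7.99) = 0.2925 m·K/W
ΣR = 1.202×10^-4 + 0.2925 = 0.2926 m·K/W
Q' = ΔT/ΣR = (362 °C − 38.4 °C)/0.2926 = 1110 W/m

Q' = 1110 W/m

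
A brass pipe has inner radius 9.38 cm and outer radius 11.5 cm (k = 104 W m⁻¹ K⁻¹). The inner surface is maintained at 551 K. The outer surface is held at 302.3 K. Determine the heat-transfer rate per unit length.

Q' = 798 kW/m

Q' = 2πk·ΔT/ln(r₂/r₁) = 2π × 104 × 248.7 / ln(0.115/0.0938) = 7.98×10^5 W/m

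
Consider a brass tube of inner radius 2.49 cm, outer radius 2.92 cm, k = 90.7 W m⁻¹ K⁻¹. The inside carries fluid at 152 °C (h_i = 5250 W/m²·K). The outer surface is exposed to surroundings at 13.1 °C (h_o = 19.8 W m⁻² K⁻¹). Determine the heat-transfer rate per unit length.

Series thermal resistances, inner to outer:
  R'_conv,in = 1/(2πr h) = 1/(2π·0.0249·5250) = 0.001217 m·K/W
  R'_brass = ln(0.0292/0.0249)/(2πk) = 0.1593/(2π·90.7) = 2.795×10^-4 m·K/W
  R'_conv,out = 1/(2πr h) = 1/(2π·0.0292·19.8) = 0.2753 m·K/W
ΣR = 0.001217 + 2.795×10^-4 + 0.2753 = 0.2768 m·K/W
Q' = ΔT/ΣR = (152 °C − 13.1 °C)/0.2768 = 502 W/m

Q' = 502 W/m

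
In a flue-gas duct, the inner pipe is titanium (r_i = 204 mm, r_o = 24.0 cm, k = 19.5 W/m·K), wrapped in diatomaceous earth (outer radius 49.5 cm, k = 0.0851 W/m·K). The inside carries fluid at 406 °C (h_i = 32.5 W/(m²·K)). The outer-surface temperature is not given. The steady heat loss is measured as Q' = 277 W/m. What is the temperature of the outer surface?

T_out = 24.0 °C

Sum the resistances:
  R'_conv,in = 1/(2πr h) = 1/(2π·0.204·32.5) = 0.02401 m·K/W
  R'_titanium = ln(0.240/0.204)/(2πk) = 0.1625/(2π·19.5) = 0.001326 m·K/W
  R'_diatomaceous earth = ln(0.495/0.240)/(2πk) = 0.7239/(2π·0.0851) = 1.354 m·K/W
ΣR = 1.379 m·K/W
ΔT = Q'·ΣR = 277 × 1.379 = 382.0 K
Heat flows outward, so T_out = T_in − ΔT = 406 − 382.0 = 24.0 °C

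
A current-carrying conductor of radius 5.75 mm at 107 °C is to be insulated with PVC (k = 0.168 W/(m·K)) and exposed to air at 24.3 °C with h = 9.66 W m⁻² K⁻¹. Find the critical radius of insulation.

For a cylinder, r_cr = k_ins/h = 0.168/9.66 = 0.0174 m = 1.74 cm

r_cr = 1.74 cm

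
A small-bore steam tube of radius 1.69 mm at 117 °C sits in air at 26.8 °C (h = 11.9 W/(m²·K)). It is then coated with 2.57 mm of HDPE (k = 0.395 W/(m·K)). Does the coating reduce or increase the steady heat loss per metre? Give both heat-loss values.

increases: 11.4 → 25.7 W/m

Critical radius for a cylinder: r_cr = k/h = 0.0332 m = 3.32 cm.
Outer radius after coating: r₂ = 0.00169 + 0.00257 = 0.00426 m.
Since r₁ < r_cr and r₂ ≤ r_cr, the coating moves toward the maximum at r_cr — heat loss rises.
Bare: R = 1/(2πr₁h) = 7.914 m·K/W; Q = 90.2/7.914 = 11.4 W/m.
Coated: R = R_cond + R_conv = 3.512 m·K/W; Q = 90.2/3.512 = 25.7 W/m.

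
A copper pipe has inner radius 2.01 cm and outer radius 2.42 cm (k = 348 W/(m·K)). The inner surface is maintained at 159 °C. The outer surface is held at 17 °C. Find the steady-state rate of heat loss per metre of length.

Q' = 2πk·ΔT/ln(r₂/r₁) = 2π × 348 × 142 / ln(0.0242/0.0201) = 1.67×10^6 W/m

Q' = 1.67×10^6 W/m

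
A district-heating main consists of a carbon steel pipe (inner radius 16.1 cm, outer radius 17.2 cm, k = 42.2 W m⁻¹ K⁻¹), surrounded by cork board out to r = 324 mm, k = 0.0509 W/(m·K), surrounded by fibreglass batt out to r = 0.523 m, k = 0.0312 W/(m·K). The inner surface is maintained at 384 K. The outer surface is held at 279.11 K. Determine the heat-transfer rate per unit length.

Q' = 23.7 W/m

Resistance network (inner→outer):
  R'_carbon steel = ln(0.172/0.161)/(2πk) = 0.06609/(2π·42.2) = 2.493×10^-4 m·K/W
  R'_cork board = ln(0.324/0.172)/(2πk) = 0.6332/(2π·0.0509) = 1.980 m·K/W
  R'_fibreglass batt = ln(0.523/0.324)/(2πk) = 0.4788/(2π·0.0312) = 2.443 m·K/W
ΣR = 2.493×10^-4 + 1.980 + 2.443 = 4.423 m·K/W
Q' = ΔT/ΣR = (384 K − 279.11 K)/4.423 = 23.7 W/m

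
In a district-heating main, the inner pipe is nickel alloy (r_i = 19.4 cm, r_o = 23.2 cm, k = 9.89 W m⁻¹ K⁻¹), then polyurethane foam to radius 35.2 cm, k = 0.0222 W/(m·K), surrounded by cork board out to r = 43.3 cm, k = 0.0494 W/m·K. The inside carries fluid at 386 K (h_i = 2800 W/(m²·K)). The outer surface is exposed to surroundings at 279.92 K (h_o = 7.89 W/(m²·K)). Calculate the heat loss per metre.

Series thermal resistances, inner to outer:
  R'_conv,in = 1/(2πr h) = 1/(2π·0.194·2800) = 2.930×10^-4 m·K/W
  R'_nickel alloy = ln(0.232/0.194)/(2πk) = 0.1789/(2π·9.89) = 0.002879 m·K/W
  R'_polyurethane foam = ln(0.352/0.232)/(2πk) = 0.4169/(2π·0.0222) = 2.989 m·K/W
  R'_cork board = ln(0.433/0.352)/(2πk) = 0.2071/(2π·0.0494) = 0.6672 m·K/W
  R'_conv,out = 1/(2πr h) = 1/(2π·0.433·7.89) = 0.04659 m·K/W
ΣR = 2.930×10^-4 + 0.002879 + 2.989 + 0.6672 + 0.04659 = 3.706 m·K/W
Q' = ΔT/ΣR = (386 K − 279.92 K)/3.706 = 28.6 W/m

Q' = 28.6 W/m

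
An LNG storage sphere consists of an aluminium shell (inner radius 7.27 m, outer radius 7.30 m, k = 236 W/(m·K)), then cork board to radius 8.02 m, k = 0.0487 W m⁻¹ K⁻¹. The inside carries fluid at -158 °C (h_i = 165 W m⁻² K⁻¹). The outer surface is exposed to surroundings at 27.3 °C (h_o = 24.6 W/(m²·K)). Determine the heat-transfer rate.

Resistance network (inner→outer):
  R_conv,in = 1/(4πr²h) = 1/(4π·7.27²·165) = 9.125×10^-6 K/W
  R_aluminium = (1/7.27 − 1/7.30)/(4πk) = 5.653×10^-4/(4π·236) = 1.906×10^-7 K/W
  R_cork board = (1/7.30 − 1/8.02)/(4πk) = 0.01230/(4π·0.0487) = 0.02010 K/W
  R_conv,out = 1/(4πr²h) = 1/(4π·8.02²·24.6) = 5.029×10^-5 K/W
ΣR = 9.125×10^-6 + 1.906×10^-7 + 0.02010 + 5.029×10^-5 = 0.02016 K/W
Q = ΔT/ΣR = (-158 °C − 27.3 °C)/0.02016 = -9190 W
(Negative Q ⇒ heat flows inward; heat gain = 9190 W.)

Q = 9.19 kW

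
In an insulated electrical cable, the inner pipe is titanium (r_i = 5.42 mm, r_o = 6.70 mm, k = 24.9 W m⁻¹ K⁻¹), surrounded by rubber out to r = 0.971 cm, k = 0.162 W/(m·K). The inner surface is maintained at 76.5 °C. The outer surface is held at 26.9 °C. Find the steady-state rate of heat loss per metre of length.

Q' = 136 W/m

Series thermal resistances, inner to outer:
  R'_titanium = ln(0.00670/0.00542)/(2πk) = 0.2120/(2π·24.9) = 0.001355 m·K/W
  R'_rubber = ln(0.00971/0.00670)/(2πk) = 0.3710/(2π·0.162) = 0.3645 m·K/W
ΣR = 0.001355 + 0.3645 = 0.3659 m·K/W
Q' = ΔT/ΣR = (76.5 °C − 26.9 °C)/0.3659 = 136 W/m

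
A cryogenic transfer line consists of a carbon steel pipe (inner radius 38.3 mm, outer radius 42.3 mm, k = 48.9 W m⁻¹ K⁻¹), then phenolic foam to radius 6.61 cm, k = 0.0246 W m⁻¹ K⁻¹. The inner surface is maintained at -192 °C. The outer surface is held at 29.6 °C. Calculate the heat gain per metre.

Treat each layer as a resistance in series:
  R'_carbon steel = ln(0.0423/0.0383)/(2πk) = 0.09934/(2π·48.9) = 3.233×10^-4 m·K/W
  R'_phenolic foam = ln(0.0661/0.0423)/(2πk) = 0.4464/(2π·0.0246) = 2.888 m·K/W
ΣR = 3.233×10^-4 + 2.888 = 2.888 m·K/W
Q' = ΔT/ΣR = (-192 °C − 29.6 °C)/2.888 = -76.7 W/m
(Negative Q' ⇒ heat flows inward; heat gain = 76.7 W/m.)

Q' = 76.7 W/m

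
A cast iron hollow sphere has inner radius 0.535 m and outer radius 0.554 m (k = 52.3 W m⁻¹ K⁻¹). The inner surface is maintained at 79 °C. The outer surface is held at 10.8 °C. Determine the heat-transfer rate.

Q = 4πk·ΔT/(1/r₁ − 1/r₂) = 4π × 52.3 × 68.2 / (1/0.535 − 1/0.554) = 6.99×10^5 W

Q = 699 kW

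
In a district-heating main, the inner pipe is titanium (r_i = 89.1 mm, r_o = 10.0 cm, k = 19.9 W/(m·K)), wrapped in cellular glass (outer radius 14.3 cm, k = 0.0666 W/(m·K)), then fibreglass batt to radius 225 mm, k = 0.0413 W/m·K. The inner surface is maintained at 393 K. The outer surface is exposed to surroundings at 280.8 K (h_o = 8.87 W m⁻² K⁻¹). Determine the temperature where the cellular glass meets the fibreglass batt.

T = 357.2 K

Treat each layer as a resistance in series:
  R'_titanium = ln(0.100/0.0891)/(2πk) = 0.1154/(2π·19.9) = 9.230×10^-4 m·K/W
  R'_cellular glass = ln(0.143/0.100)/(2πk) = 0.3577/(2π·0.0666) = 0.8547 m·K/W
  R'_fibreglass batt = ln(0.225/0.143)/(2πk) = 0.4533/(2π·0.0413) = 1.747 m·K/W
  R'_conv,out = 1/(2πr h) = 1/(2π·0.225·8.87) = 0.07975 m·K/W
ΣR = 9.230×10^-4 + 0.8547 + 1.747 + 0.07975 = 2.682 m·K/W
Q' = ΔT/ΣR = (393 K − 280.8 K)/2.682 = 41.83 W/m
From the inner boundary to the cellular glass/fibreglass batt interface, ΣR_partial = 0.8556 m·K/W.
T_interface = T_in − Q'·ΣR_partial = 393 K − (41.83)(0.8556) = 357.2 K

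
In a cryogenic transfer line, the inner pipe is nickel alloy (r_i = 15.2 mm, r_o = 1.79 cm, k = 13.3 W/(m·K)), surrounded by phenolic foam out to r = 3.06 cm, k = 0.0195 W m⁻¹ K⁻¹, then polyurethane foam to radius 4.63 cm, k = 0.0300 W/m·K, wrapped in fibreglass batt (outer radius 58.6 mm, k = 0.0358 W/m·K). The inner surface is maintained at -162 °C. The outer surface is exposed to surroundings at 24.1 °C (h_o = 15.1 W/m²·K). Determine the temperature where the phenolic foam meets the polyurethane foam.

Series thermal resistances, inner to outer:
  R'_nickel alloy = ln(0.0179/0.0152)/(2πk) = 0.1635/(2π·13.3) = 0.001957 m·K/W
  R'_phenolic foam = ln(0.0306/0.0179)/(2πk) = 0.5362/(2π·0.0195) = 4.376 m·K/W
  R'_polyurethane foam = ln(0.0463/0.0306)/(2πk) = 0.4141/(2π·0.0300) = 2.197 m·K/W
  R'_fibreglass batt = ln(0.0586/0.0463)/(2πk) = 0.2356/(2π·0.0358) = 1.047 m·K/W
  R'_conv,out = 1/(2πr h) = 1/(2π·0.0586·15.1) = 0.1799 m·K/W
ΣR = 0.001957 + 4.376 + 2.197 + 1.047 + 0.1799 = 7.802 m·K/W
Q' = ΔT/ΣR = (-162 °C − 24.1 °C)/7.802 = -23.85 W/m
From the inner boundary to the phenolic foam/polyurethane foam interface, ΣR_partial = 4.378 m·K/W.
T_interface = T_in − Q'·ΣR_partial = -162 °C − (-23.85)(4.378) = -57.6 °C

T = -57.6 °C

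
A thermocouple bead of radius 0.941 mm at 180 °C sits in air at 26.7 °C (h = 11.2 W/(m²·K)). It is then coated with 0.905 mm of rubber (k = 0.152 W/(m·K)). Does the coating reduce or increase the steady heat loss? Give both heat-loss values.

Critical radius for a sphere: r_cr = 2k/h = 0.0271 m = 2.71 cm.
Outer radius after coating: r₂ = 9.41×10^-4 + 9.05×10^-4 = 0.001846 m.
Since r₁ < r_cr and r₂ ≤ r_cr, the coating moves toward the maximum at r_cr — heat loss rises.
Bare: R = 1/(4πr₁²h) = 8024 K/W; Q = 153.3/8024 = 0.0191 W.
Coated: R = R_cond + R_conv = 2358 K/W; Q = 153.3/2358 = 0.0650 W.

increases: 0.0191 → 0.0650 W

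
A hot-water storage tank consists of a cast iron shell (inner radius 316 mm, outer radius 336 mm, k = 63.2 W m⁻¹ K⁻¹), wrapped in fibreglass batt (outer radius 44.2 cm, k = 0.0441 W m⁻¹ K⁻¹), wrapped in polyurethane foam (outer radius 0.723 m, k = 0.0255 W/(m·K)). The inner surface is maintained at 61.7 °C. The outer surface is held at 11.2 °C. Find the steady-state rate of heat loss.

Series thermal resistances, inner to outer:
  R_cast iron = (1/0.316 − 1/0.336)/(4πk) = 0.1884/(4π·63.2) = 2.372×10^-4 K/W
  R_fibreglass batt = (1/0.336 − 1/0.442)/(4πk) = 0.7137/(4π·0.0441) = 1.288 K/W
  R_polyurethane foam = (1/0.442 − 1/0.723)/(4πk) = 0.8793/(4π·0.0255) = 2.744 K/W
ΣR = 2.372×10^-4 + 1.288 + 2.744 = 4.032 K/W
Q = ΔT/ΣR = (61.7 °C − 11.2 °C)/4.032 = 12.5 W

Q = 12.5 W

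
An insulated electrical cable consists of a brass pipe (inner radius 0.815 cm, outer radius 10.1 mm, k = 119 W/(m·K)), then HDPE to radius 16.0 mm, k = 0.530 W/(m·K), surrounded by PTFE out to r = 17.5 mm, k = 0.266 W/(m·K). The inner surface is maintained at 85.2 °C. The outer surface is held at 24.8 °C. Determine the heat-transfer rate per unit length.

Treat each layer as a resistance in series:
  R'_brass = ln(0.0101/0.00815)/(2πk) = 0.2145/(2π·119) = 2.869×10^-4 m·K/W
  R'_HDPE = ln(0.0160/0.0101)/(2πk) = 0.4601/(2π·0.530) = 0.1382 m·K/W
  R'_PTFE = ln(0.0175/0.0160)/(2πk) = 0.08961/(2π·0.266) = 0.05362 m·K/W
ΣR = 2.869×10^-4 + 0.1382 + 0.05362 = 0.1921 m·K/W
Q' = ΔT/ΣR = (85.2 °C − 24.8 °C)/0.1921 = 314 W/m

Q' = 314 W/m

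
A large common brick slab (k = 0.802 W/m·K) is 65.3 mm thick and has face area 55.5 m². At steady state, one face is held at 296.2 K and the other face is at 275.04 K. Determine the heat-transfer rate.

Q = 14.4 kW

Q = kA·ΔT/L = 0.802 × 55.5 × |296.2 K − 275.04 K| / 0.0653 = 14400 W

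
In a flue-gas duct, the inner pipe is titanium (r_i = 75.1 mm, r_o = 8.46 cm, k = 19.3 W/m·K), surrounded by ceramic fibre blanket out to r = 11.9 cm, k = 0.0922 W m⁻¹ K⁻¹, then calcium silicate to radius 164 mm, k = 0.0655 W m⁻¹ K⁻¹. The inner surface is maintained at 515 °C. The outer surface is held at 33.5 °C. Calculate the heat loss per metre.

Q' = 352 W/m

Treat each layer as a resistance in series:
  R'_titanium = ln(0.0846/0.0751)/(2πk) = 0.1191/(2π·19.3) = 9.823×10^-4 m·K/W
  R'_ceramic fibre blanket = ln(0.119/0.0846)/(2πk) = 0.3412/(2π·0.0922) = 0.5890 m·K/W
  R'_calcium silicate = ln(0.164/0.119)/(2πk) = 0.3207/(2π·0.0655) = 0.7794 m·K/W
ΣR = 9.823×10^-4 + 0.5890 + 0.7794 = 1.369 m·K/W
Q' = ΔT/ΣR = (515 °C − 33.5 °C)/1.369 = 352 W/m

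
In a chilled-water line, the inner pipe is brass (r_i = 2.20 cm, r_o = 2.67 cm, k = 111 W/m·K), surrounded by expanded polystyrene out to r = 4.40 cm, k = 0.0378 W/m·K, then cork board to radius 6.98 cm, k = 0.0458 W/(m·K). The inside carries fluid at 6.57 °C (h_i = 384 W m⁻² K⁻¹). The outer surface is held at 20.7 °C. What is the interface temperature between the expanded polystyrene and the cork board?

T = 14.6 °C

Treat each layer as a resistance in series:
  R'_conv,in = 1/(2πr h) = 1/(2π·0.0220·384) = 0.01884 m·K/W
  R'_brass = ln(0.0267/0.0220)/(2πk) = 0.1936/(2π·111) = 2.776×10^-4 m·K/W
  R'_expanded polystyrene = ln(0.0440/0.0267)/(2πk) = 0.4995/(2π·0.0378) = 2.103 m·K/W
  R'_cork board = ln(0.0698/0.0440)/(2πk) = 0.4614/(2π·0.0458) = 1.604 m·K/W
ΣR = 0.01884 + 2.776×10^-4 + 2.103 + 1.604 = 3.726 m·K/W
Q' = ΔT/ΣR = (6.57 °C − 20.7 °C)/3.726 = -3.792 W/m
From the inner boundary to the expanded polystyrene/cork board interface, ΣR_partial = 2.122 m·K/W.
T_interface = T_in − Q'·ΣR_partial = 6.57 °C − (-3.792)(2.122) = 14.6 °C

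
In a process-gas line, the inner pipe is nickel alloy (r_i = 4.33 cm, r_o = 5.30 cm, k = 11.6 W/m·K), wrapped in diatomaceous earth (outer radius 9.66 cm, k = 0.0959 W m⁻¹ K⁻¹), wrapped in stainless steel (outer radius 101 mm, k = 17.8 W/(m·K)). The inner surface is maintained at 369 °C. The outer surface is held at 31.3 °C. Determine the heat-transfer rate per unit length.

Resistance network (inner→outer):
  R'_nickel alloy = ln(0.0530/0.0433)/(2πk) = 0.2021/(2π·11.6) = 0.002773 m·K/W
  R'_diatomaceous earth = ln(0.0966/0.0530)/(2πk) = 0.6003/(2π·0.0959) = 0.9962 m·K/W
  R'_stainless steel = ln(0.101/0.0966)/(2πk) = 0.04454/(2π·17.8) = 3.983×10^-4 m·K/W
ΣR = 0.002773 + 0.9962 + 3.983×10^-4 = 0.9994 m·K/W
Q' = ΔT/ΣR = (369 °C − 31.3 °C)/0.9994 = 338 W/m

Q' = 338 W/m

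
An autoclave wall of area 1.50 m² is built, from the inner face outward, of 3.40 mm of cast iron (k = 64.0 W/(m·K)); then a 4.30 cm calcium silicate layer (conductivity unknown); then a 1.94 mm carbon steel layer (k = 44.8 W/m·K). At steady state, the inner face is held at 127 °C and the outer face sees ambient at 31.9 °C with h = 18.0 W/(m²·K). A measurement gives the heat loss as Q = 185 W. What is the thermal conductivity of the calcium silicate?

ΣR = ΔT/Q = |127 − 31.9|/185 = 0.5141 K/W
Known resistances:
  R_cast iron = L/(kA) = 0.00340/(64.0·1.50) = 3.542×10^-5 K/W
  R_carbon steel = L/(kA) = 0.00194/(44.8·1.50) = 2.887×10^-5 K/W
  R_conv,out = 1/(hA) = 1/(18.0·1.50) = 0.03704 K/W
R_calcium silicate = ΣR − ΣR_known = 0.5141 − 0.03710 = 0.4770 K/W
L/(kA) = 0.4770 ⇒ k = 0.0430/(0.4770·1.50) = 0.0601 W/m·K

k = 0.0601 W/m·K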